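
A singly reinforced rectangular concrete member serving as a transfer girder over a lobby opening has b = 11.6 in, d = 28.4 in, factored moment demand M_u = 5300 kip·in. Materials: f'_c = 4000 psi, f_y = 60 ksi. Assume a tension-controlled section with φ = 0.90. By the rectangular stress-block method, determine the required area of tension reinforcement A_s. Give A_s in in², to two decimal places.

M_n = M_u/φ = 5300/0.90 = 5888.89 kip·in.
From M_n = 0.85 f'_c a b (d − a/2):
a = d − √(d² − 2M_n/(0.85 f'_c b)) = 28.4 − √(28.4² − 2 × 5888.89/(0.85 × 4 × 11.6)) = 5.863 in.
A_s = 0.85 f'_c a b / f_y = 0.85 × 4 × 5.863 × 11.6 / 60 = 3.854 in².

A_s ≈ 3.85 in²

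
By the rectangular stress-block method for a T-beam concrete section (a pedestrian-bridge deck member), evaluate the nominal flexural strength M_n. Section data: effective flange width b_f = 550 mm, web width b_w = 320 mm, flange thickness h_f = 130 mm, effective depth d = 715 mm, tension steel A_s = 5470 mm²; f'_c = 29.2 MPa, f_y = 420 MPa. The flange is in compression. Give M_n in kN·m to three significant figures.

M_n ≈ 1440 kN·m

Tension: T = A_s f_y = 5470 × 420 = 2297400 N.
Try a within the flange: a = T/(0.85 f'_c b_f) = 2297400/(0.85 × 29.2 × 550) = 168.30 mm.
a = 168.30 > h_f = 130 mm: the block extends into the web. Split into flange-overhang and web parts.
C_f = 0.85 f'_c (b_f − b_w) h_f = 0.85 × 29.2 × (550 − 320) × 130 = 742118 N.
Remaining web compression depth: a_w = (T − C_f)/(0.85 f'_c b_w) = (2297400 − 742118)/(0.85 × 29.2 × 320) = 195.82 mm.
M_n = C_f(d − h_f/2) + (T − C_f)(d − a_w/2) = 742118 × (715 − 65) + 1555282 × (715 − 97.91) = 482.38 + 959.75 = 1442.13 × 10⁶ N·mm.
M_n = 1442.13 kN·m.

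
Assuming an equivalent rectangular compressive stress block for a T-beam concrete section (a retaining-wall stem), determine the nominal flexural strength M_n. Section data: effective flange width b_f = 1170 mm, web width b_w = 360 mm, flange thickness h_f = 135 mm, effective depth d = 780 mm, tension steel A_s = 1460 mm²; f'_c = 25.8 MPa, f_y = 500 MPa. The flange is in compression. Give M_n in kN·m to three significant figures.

Tension: T = A_s f_y = 1460 × 500 = 730000 N.
Try a within the flange: a = T/(0.85 f'_c b_f) = 730000/(0.85 × 25.8 × 1170) = 28.45 mm.
Since a = 28.45 ≤ h_f = 135 mm, the stress block lies entirely in the flange; analyse as a rectangular beam of width b_f.
M_n = T(d − a/2) = 730000 × (780 − 14.225) = 559.02 × 10⁶ N·mm.
M_n = 559.02 kN·m.

M_n ≈ 559 kN·m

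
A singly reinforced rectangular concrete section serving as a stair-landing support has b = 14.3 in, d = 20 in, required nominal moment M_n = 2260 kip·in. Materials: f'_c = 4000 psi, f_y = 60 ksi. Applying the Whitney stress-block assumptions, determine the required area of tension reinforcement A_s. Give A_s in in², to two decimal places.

A_s ≈ 2.01 in²

From M_n = 0.85 f'_c a b (d − a/2):
a = d − √(d² − 2M_n/(0.85 f'_c b)) = 20 − √(20² − 2 × 2260/(0.85 × 4 × 14.3)) = 2.478 in.
A_s = 0.85 f'_c a b / f_y = 0.85 × 4 × 2.478 × 14.3 / 60 = 2.008 in².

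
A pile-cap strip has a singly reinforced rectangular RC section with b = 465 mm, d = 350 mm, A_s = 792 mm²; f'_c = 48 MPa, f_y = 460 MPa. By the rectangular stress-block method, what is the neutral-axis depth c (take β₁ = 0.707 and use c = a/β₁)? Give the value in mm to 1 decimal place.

c ≈ 27.2 mm

T = A_s f_y = 792 × 460 = 364320 N = 364.32 kN.
Setting C = 0.85 f'_c a b equal to T: a = 364320/(0.85 × 48 × 465) = 19.203 mm.
With β₁ = 0.707, c = a/β₁ = 19.203/0.707 = 27.2 mm.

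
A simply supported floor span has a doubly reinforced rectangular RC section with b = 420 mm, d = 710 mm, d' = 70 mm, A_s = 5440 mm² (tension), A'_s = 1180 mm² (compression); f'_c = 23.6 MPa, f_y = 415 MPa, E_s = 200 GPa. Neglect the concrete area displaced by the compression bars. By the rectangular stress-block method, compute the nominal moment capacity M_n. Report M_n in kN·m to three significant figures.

M_n ≈ 1380 kN·m

Assume both tension and compression steel yield.
Net tension couple steel: A_s − A'_s = 4260 mm².
a = (A_s − A'_s) f_y / (0.85 f'_c b) = 1767900/(0.85 × 23.6 × 420) = 209.83 mm.
c = a/β₁ = 209.83/0.85 = 246.86 mm; ε'_s = 0.003(c − d')/c = 0.0021 ≥ f_y/E_s = 0.0021, so compression steel does yield.
M_n = (A_s − A'_s) f_y (d − a/2) + A'_s f_y (d − d') = [1767900 × (710 − 104.915) + 489700 × (710 − 70)] × 10⁻⁶ = 1069.73 + 313.41 = 1383.14 kN·m.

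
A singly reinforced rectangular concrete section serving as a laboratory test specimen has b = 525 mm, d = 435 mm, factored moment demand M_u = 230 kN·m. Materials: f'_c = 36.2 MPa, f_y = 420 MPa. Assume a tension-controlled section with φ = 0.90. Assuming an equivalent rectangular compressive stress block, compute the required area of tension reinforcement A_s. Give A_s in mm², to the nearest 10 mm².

A_s ≈ 1460 mm²

M_n = M_u/φ = 230/0.90 = 255.556 kN·m.
With M_n = 0.85 f'_c a b (d − a/2), solve the quadratic for a:
a = d − √(d² − 2M_n/(0.85 f'_c b)) = 435 − √(435² − 2 × 255.556×10⁶/(0.85 × 36.2 × 525)) = 38.03 mm.
A_s = 0.85 f'_c a b / f_y = 0.85 × 36.2 × 38.03 × 525 / 420 = 1462.7 mm².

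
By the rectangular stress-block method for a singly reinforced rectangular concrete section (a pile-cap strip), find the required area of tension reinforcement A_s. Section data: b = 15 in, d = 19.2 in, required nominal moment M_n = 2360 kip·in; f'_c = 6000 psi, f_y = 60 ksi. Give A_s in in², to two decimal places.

From M_n = 0.85 f'_c a b (d − a/2):
a = d − √(d² − 2M_n/(0.85 f'_c b)) = 19.2 − √(19.2² − 2 × 2360/(0.85 × 6 × 15)) = 1.680 in.
A_s = 0.85 f'_c a b / f_y = 0.85 × 6 × 1.680 × 15 / 60 = 2.142 in².

A_s ≈ 2.14 in²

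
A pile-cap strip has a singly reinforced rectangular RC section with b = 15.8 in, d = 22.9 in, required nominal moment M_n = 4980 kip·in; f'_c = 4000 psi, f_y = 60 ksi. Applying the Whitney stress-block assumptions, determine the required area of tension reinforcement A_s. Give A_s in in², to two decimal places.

From M_n = 0.85 f'_c a b (d − a/2):
a = d − √(d² − 2M_n/(0.85 f'_c b)) = 22.9 − √(22.9² − 2 × 4980/(0.85 × 4 × 15.8)) = 4.488 in.
A_s = 0.85 f'_c a b / f_y = 0.85 × 4 × 4.488 × 15.8 / 60 = 4.018 in².

A_s ≈ 4.02 in²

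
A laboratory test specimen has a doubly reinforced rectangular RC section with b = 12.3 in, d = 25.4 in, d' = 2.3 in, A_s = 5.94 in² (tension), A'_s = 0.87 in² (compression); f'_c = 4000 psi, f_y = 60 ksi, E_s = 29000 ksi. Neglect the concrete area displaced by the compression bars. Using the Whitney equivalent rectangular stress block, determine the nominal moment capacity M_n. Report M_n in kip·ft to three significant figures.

Assume both steels yield.
a = (A_s − A'_s) f_y/(0.85 f'_c b) = (5.94 − 0.87) × 60/(0.85 × 4 × 12.3) = 7.274 in.
c = a/β₁ = 7.274/0.85 = 8.558 in; ε'_s = 0.003(c − d')/c = 0.0022 ≥ ε_y = 0.0021, so the compression steel yields.
M_n = (A_s − A'_s) f_y (d − a/2) + A'_s f_y (d − d') = 304.2 × (25.4 − 3.637) + 52.2 × (25.4 − 2.3) = 6620.3 + 1205.8 = 7826.1 kip·in = 7826.1/12 = 652.18 kip·ft.

M_n ≈ 652 kip·ft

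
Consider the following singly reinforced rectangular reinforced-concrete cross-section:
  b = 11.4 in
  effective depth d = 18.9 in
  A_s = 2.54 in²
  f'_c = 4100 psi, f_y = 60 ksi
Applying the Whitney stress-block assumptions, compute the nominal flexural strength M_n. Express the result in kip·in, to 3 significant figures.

T = A_s f_y = 2.54 × 60 = 152.4 kips.
a = T/(0.85 f'_c b) = 152.4/(0.85 × 4.1 × 11.4) = 3.836 in.
M_n = T(d − a/2) = 152.4 × (18.9 − 1.918) = 2588.1 kip·in.

M_n ≈ 2590 kip·in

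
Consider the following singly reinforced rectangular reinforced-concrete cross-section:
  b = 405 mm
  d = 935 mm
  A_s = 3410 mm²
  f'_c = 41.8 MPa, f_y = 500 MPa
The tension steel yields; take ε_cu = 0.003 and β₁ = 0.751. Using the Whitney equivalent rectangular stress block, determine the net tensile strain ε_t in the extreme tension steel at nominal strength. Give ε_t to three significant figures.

ε_t ≈ 0.0148

a = A_s f_y/(0.85 f'_c b) = 118.49 mm.
β₁ = 0.751, so c = a/β₁ = 118.49/0.751 = 157.78 mm.
From the linear strain diagram with ε_cu = 0.003: ε_t = 0.003 (d − c)/c = 0.003 × (935 − 157.78)/157.78 = 0.0148.
Since ε_t ≥ 0.005, the section is tension-controlled.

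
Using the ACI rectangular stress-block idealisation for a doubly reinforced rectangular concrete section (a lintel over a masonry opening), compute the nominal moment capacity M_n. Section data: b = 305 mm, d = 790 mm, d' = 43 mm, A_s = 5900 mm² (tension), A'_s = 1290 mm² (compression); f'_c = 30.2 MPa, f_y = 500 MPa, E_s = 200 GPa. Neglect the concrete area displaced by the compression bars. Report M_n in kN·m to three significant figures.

M_n ≈ 1960 kN·m

Assume both tension and compression steel yield.
Net tension couple steel: A_s − A'_s = 4610 mm².
a = (A_s − A'_s) f_y / (0.85 f'_c b) = 2305000/(0.85 × 30.2 × 305) = 294.41 mm.
c = a/β₁ = 294.41/0.834 = 353.01 mm; ε'_s = 0.003(c − d')/c = 0.0026 ≥ f_y/E_s = 0.0025, so compression steel does yield.
M_n = (A_s − A'_s) f_y (d − a/2) + A'_s f_y (d − d') = [2305000 × (790 − 147.205) + 645000 × (790 − 43)] × 10⁻⁶ = 1481.64 + 481.82 = 1963.46 kN·m.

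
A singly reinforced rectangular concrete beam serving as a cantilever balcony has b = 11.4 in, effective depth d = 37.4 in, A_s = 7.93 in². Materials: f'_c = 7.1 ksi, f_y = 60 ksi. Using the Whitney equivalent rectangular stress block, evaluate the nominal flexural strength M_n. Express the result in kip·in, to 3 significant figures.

M_n ≈ 16100 kip·in

T = A_s f_y = 7.93 × 60 = 475.8 kips.
a = T/(0.85 f'_c b) = 475.8/(0.85 × 7.1 × 11.4) = 6.916 in.
M_n = T(d − a/2) = 475.8 × (37.4 − 3.458) = 16149.6 kip·in.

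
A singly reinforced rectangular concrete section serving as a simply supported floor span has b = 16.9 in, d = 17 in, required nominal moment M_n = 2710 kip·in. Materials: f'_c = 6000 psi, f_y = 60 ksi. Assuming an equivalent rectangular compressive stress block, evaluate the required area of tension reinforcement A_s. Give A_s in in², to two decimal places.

From M_n = 0.85 f'_c a b (d − a/2):
a = d − √(d² − 2M_n/(0.85 f'_c b)) = 17 − √(17² − 2 × 2710/(0.85 × 6 × 16.9)) = 1.963 in.
A_s = 0.85 f'_c a b / f_y = 0.85 × 6 × 1.963 × 16.9 / 60 = 2.820 in².

A_s ≈ 2.82 in²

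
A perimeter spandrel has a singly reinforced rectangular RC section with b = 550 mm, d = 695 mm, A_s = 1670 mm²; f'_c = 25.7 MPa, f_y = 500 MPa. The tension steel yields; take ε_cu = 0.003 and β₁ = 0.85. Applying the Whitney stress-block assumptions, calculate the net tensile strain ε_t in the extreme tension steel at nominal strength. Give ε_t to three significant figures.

a = A_s f_y/(0.85 f'_c b) = 69.50 mm.
β₁ = 0.85, so c = a/β₁ = 69.50/0.85 = 81.76 mm.
From the linear strain diagram with ε_cu = 0.003: ε_t = 0.003 (d − c)/c = 0.003 × (695 − 81.76)/81.76 = 0.0225.
Since ε_t ≥ 0.005, the section is tension-controlled.

ε_t ≈ 0.0225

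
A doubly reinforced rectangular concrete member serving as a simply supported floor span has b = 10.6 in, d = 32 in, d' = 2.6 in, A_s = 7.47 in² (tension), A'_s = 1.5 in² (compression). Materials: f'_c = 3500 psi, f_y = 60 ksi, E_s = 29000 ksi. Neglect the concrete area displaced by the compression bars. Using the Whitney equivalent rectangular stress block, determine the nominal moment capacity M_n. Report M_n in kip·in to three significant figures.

M_n ≈ 12100 kip·in

Assume both steels yield.
a = (A_s − A'_s) f_y/(0.85 f'_c b) = (7.47 − 1.5) × 60/(0.85 × 3.5 × 10.6) = 11.359 in.
c = a/β₁ = 11.359/0.85 = 13.364 in; ε'_s = 0.003(c − d')/c = 0.0024 ≥ ε_y = 0.0021, so the compression steel yields.
M_n = (A_s − A'_s) f_y (d − a/2) + A'_s f_y (d − d') = 358.2 × (32 − 5.6795) + 90 × (32 − 2.6) = 9428.0 + 2646.0 = 12074.0 kip·in.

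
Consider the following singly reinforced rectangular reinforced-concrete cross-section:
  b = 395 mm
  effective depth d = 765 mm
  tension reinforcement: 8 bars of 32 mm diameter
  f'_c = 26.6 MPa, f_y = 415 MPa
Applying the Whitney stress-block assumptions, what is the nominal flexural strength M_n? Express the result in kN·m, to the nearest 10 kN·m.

A_s = 8 × 804 = 6432 mm².
T = A_s f_y = 6432 × 415 = 2669280 N = 2669.28 kN.
From C = T: a = T/(0.85 f'_c b) = 2669280/(0.85 × 26.6 × 395) = 298.88 mm.
M_n = T(d − a/2) = 2669.28 kN × (765 − 149.44) mm = 1643.10 kN·m.

M_n ≈ 1640 kN·m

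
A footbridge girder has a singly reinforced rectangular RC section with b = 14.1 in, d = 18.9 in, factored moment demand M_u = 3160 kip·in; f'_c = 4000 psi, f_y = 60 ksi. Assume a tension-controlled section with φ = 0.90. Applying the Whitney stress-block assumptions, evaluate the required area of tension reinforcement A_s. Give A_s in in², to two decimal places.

M_n = M_u/φ = 3160/0.90 = 3511.11 kip·in.
From M_n = 0.85 f'_c a b (d − a/2):
a = d − √(d² − 2M_n/(0.85 f'_c b)) = 18.9 − √(18.9² − 2 × 3511.11/(0.85 × 4 × 14.1)) = 4.383 in.
A_s = 0.85 f'_c a b / f_y = 0.85 × 4 × 4.383 × 14.1 / 60 = 3.502 in².

A_s ≈ 3.50 in²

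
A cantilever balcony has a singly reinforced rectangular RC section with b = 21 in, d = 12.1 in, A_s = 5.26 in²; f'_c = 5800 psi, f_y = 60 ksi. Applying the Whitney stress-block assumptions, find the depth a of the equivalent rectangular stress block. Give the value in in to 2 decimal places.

T = A_s f_y = 5.26 × 60 = 315.6 kips.
a = T/(0.85 f'_c b) = 315.6/(0.85 × 5.8 × 21) = 3.05 in.

a ≈ 3.05 in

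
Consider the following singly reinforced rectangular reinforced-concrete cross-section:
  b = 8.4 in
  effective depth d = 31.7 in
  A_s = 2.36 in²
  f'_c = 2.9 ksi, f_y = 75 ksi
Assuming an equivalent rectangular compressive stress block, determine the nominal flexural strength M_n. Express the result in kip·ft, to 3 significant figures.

T = A_s f_y = 2.36 × 75 = 177 kips.
a = T/(0.85 f'_c b) = 177/(0.85 × 2.9 × 8.4) = 8.548 in.
M_n = T(d − a/2) = 177 × (31.7 − 4.274) = 4854.4 kip·in = 4854.4/12 = 404.53 kip·ft.

M_n ≈ 405 kip·ft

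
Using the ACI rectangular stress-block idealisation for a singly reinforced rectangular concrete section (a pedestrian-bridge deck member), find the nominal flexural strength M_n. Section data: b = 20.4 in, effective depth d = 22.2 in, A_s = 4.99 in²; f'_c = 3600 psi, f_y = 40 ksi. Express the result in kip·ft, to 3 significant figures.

T = A_s f_y = 4.99 × 40 = 199.6 kips.
a = T/(0.85 f'_c b) = 199.6/(0.85 × 3.6 × 20.4) = 3.197 in.
M_n = T(d − a/2) = 199.6 × (22.2 − 1.5985) = 4112.1 kip·in = 4112.1/12 = 342.68 kip·ft.

M_n ≈ 343 kip·ft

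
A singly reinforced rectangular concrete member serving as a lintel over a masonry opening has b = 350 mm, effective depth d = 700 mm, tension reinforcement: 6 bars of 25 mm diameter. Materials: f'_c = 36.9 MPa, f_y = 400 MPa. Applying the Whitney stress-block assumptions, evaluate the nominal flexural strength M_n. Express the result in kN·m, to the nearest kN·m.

A_s = 6 × 491 = 2946 mm².
T = A_s f_y = 2946 × 400 = 1178400 N = 1178.4 kN.
From C = T: a = T/(0.85 f'_c b) = 1178400/(0.85 × 36.9 × 350) = 107.34 mm.
M_n = T(d − a/2) = 1178.4 kN × (700 − 53.67) mm = 761.64 kN·m.

M_n ≈ 762 kN·m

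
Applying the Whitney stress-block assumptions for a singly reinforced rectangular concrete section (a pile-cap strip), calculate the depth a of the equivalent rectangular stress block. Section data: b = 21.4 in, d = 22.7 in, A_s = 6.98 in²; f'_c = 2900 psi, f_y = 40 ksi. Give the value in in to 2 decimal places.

a ≈ 5.29 in

T = A_s f_y = 6.98 × 40 = 279.2 kips.
a = T/(0.85 f'_c b) = 279.2/(0.85 × 2.9 × 21.4) = 5.29 in.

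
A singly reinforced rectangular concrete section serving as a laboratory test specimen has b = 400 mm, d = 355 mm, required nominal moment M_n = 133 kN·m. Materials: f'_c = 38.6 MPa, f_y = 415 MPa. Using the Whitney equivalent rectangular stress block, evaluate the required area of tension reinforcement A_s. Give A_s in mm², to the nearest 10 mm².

A_s ≈ 940 mm²

With M_n = 0.85 f'_c a b (d − a/2), solve the quadratic for a:
a = d − √(d² − 2M_n/(0.85 f'_c b)) = 355 − √(355² − 2 × 133×10⁶/(0.85 × 38.6 × 400)) = 29.80 mm.
A_s = 0.85 f'_c a b / f_y = 0.85 × 38.6 × 29.80 × 400 / 415 = 942.4 mm².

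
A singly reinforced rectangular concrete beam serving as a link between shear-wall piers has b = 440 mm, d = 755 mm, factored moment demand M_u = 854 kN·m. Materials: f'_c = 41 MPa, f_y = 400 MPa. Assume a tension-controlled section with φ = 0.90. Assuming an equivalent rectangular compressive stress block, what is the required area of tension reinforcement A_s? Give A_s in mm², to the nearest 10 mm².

M_n = M_u/φ = 854/0.90 = 948.889 kN·m.
With M_n = 0.85 f'_c a b (d − a/2), solve the quadratic for a:
a = d − √(d² − 2M_n/(0.85 f'_c b)) = 755 − √(755² − 2 × 948.889×10⁶/(0.85 × 41 × 440)) = 86.97 mm.
A_s = 0.85 f'_c a b / f_y = 0.85 × 41 × 86.97 × 440 / 400 = 3334.0 mm².

A_s ≈ 3330 mm²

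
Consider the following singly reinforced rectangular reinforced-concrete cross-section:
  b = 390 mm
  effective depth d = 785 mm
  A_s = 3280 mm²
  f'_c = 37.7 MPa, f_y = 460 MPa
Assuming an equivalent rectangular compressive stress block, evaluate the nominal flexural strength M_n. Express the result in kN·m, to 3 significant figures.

M_n ≈ 1090 kN·m

T = A_s f_y = 3280 × 460 = 1508800 N = 1508.8 kN.
From C = T: a = T/(0.85 f'_c b) = 1508800/(0.85 × 37.7 × 390) = 120.73 mm.
M_n = T(d − a/2) = 1508.8 kN × (785 − 60.365) mm = 1093.33 kN·m.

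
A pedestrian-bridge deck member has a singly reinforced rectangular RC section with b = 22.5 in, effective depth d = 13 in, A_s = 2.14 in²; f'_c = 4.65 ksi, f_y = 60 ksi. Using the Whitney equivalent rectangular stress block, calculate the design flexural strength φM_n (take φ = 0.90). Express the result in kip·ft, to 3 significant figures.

φM_n ≈ 118 kip·ft

T = A_s f_y = 2.14 × 60 = 128.4 kips.
a = T/(0.85 f'_c b) = 128.4/(0.85 × 4.65 × 22.5) = 1.444 in.
M_n = T(d − a/2) = 128.4 × (13 − 0.722) = 1576.5 kip·in = 1576.5/12 = 131.38 kip·ft.
φM_n = 0.90 × 131.38 = 118.24 kip·ft.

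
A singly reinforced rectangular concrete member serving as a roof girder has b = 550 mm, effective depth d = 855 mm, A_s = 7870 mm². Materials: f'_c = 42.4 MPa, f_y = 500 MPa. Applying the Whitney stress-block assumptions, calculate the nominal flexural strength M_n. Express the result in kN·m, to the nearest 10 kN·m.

T = A_s f_y = 7870 × 500 = 3935000 N = 3935 kN.
From C = T: a = T/(0.85 f'_c b) = 3935000/(0.85 × 42.4 × 550) = 198.52 mm.
M_n = T(d − a/2) = 3935 kN × (855 − 99.26) mm = 2973.84 kN·m.

M_n ≈ 2970 kN·m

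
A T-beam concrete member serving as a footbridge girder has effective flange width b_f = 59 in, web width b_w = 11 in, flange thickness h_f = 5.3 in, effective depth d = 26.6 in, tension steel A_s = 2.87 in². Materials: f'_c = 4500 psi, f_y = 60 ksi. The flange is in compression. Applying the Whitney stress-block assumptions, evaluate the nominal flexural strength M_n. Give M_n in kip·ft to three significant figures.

Tension: T = A_s f_y = 2.87 × 60 = 172.2 kips.
Try a within the flange: a = T/(0.85 f'_c b_f) = 172.2/(0.85 × 4.5 × 59) = 0.763 in.
Since a = 0.763 ≤ h_f = 5.3 in, the stress block lies entirely in the flange; analyse as a rectangular beam of width b_f.
M_n = T(d − a/2) = 172.2 × (26.6 − 0.3815) = 4514.8 kip·in.
M_n = 4514.8/12 = 376.23 kip·ft.

M_n ≈ 376 kip·ft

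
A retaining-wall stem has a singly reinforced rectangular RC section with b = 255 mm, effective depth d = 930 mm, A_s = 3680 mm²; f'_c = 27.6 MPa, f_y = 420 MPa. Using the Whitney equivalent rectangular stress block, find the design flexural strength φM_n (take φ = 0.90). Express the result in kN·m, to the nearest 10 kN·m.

T = A_s f_y = 3680 × 420 = 1545600 N = 1545.6 kN.
From C = T: a = T/(0.85 f'_c b) = 1545600/(0.85 × 27.6 × 255) = 258.36 mm.
M_n = T(d − a/2) = 1545.6 kN × (930 − 129.18) mm = 1237.75 kN·m.
φM_n = 0.90 × 1237.75 = 1113.98 kN·m.

φM_n ≈ 1110 kN·m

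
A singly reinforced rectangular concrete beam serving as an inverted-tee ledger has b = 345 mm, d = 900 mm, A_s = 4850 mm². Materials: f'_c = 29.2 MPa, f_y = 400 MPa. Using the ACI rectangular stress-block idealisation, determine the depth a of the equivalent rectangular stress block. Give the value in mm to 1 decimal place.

T = A_s f_y = 4850 × 400 = 1940000 N = 1940 kN.
Setting C = 0.85 f'_c a b equal to T: a = 1940000/(0.85 × 29.2 × 345) = 226.6 mm.

a ≈ 226.6 mm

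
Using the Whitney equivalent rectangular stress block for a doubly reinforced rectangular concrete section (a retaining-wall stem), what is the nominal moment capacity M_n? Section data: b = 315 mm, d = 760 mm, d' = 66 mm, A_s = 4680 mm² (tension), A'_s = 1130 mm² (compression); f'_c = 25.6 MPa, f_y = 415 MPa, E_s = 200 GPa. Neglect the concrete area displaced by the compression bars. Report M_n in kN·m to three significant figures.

M_n ≈ 1290 kN·m

Assume both tension and compression steel yield.
Net tension couple steel: A_s − A'_s = 3550 mm².
a = (A_s − A'_s) f_y / (0.85 f'_c b) = 1473250/(0.85 × 25.6 × 315) = 214.93 mm.
c = a/β₁ = 214.93/0.85 = 252.86 mm; ε'_s = 0.003(c − d')/c = 0.0022 ≥ f_y/E_s = 0.0021, so compression steel does yield.
M_n = (A_s − A'_s) f_y (d − a/2) + A'_s f_y (d − d') = [1473250 × (760 − 107.465) + 468950 × (760 − 66)] × 10⁻⁶ = 961.35 + 325.45 = 1286.80 kN·m.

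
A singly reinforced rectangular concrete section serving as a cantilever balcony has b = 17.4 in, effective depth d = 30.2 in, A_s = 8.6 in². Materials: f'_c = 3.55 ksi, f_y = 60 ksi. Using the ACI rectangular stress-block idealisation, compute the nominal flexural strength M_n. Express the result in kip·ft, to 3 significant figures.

M_n ≈ 1090 kip·ft

T = A_s f_y = 8.6 × 60 = 516 kips.
a = T/(0.85 f'_c b) = 516/(0.85 × 3.55 × 17.4) = 9.828 in.
M_n = T(d − a/2) = 516 × (30.2 − 4.914) = 13047.6 kip·in = 13047.6/12 = 1087.30 kip·ft.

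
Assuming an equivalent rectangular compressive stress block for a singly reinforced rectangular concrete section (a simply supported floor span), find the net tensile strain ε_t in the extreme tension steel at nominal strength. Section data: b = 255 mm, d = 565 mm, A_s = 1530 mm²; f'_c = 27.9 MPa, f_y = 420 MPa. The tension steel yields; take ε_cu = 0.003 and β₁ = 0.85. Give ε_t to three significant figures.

ε_t ≈ 0.0106

a = A_s f_y/(0.85 f'_c b) = 106.26 mm.
β₁ = 0.85, so c = a/β₁ = 106.26/0.85 = 125.01 mm.
From the linear strain diagram with ε_cu = 0.003: ε_t = 0.003 (d − c)/c = 0.003 × (565 − 125.01)/125.01 = 0.0106.
Since ε_t ≥ 0.005, the section is tension-controlled.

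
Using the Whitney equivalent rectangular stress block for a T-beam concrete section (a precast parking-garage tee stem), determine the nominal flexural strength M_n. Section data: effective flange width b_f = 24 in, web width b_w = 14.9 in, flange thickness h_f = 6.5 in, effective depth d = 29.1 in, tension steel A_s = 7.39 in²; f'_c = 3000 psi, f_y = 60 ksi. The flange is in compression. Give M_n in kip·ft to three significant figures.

Tension: T = A_s f_y = 7.39 × 60 = 443.4 kips.
Try a within the flange: a = T/(0.85 f'_c b_f) = 443.4/(0.85 × 3 × 24) = 7.245 in.
a = 7.245 > h_f = 6.5 in: the block extends into the web. Split into flange-overhang and web parts.
C_f = 0.85 f'_c (b_f − b_w) h_f = 0.85 × 3 × (24 − 14.9) × 6.5 = 150.8 kips.
Remaining web compression depth: a_w = (T − C_f)/(0.85 f'_c b_w) = (443.4 − 150.8)/(0.85 × 3 × 14.9) = 7.701 in.
M_n = C_f(d − h_f/2) + (T − C_f)(d − a_w/2) = 150.8 × (29.1 − 3.25) + 292.6 × (29.1 − 3.8505) = 3898.2 + 7388.0 = 11286.2 kip·in.
M_n = 11286.2/12 = 940.52 kip·ft.

M_n ≈ 941 kip·ft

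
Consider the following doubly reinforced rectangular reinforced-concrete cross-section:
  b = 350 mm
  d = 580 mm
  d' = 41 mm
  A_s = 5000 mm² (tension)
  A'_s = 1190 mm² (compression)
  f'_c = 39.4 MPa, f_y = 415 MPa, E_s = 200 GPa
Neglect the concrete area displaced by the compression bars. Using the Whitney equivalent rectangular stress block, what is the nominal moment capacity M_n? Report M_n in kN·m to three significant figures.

Assume both tension and compression steel yield.
Net tension couple steel: A_s − A'_s = 3810 mm².
a = (A_s − A'_s) f_y / (0.85 f'_c b) = 1581150/(0.85 × 39.4 × 350) = 134.89 mm.
c = a/β₁ = 134.89/0.769 = 175.41 mm; ε'_s = 0.003(c − d')/c = 0.0023 ≥ f_y/E_s = 0.0021, so compression steel does yield.
M_n = (A_s − A'_s) f_y (d − a/2) + A'_s f_y (d − d') = [1581150 × (580 − 67.445) + 493850 × (580 − 41)] × 10⁻⁶ = 810.43 + 266.19 = 1076.62 kN·m.

M_n ≈ 1080 kN·m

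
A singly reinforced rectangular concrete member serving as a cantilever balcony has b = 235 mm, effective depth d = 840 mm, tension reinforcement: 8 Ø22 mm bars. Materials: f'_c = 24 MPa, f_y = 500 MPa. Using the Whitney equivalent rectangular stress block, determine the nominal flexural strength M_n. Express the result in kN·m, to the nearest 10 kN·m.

A_s = 8 × 380 = 3040 mm².
T = A_s f_y = 3040 × 500 = 1520000 N = 1520 kN.
From C = T: a = T/(0.85 f'_c b) = 1520000/(0.85 × 24 × 235) = 317.06 mm.
M_n = T(d − a/2) = 1520 kN × (840 − 158.53) mm = 1035.83 kN·m.

M_n ≈ 1040 kN·m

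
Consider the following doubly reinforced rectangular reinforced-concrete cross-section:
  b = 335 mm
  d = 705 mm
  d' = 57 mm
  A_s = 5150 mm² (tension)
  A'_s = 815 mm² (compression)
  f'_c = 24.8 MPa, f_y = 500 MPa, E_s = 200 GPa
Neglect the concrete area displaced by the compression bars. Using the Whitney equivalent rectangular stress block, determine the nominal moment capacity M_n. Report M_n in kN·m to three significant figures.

Assume both tension and compression steel yield.
Net tension couple steel: A_s − A'_s = 4335 mm².
a = (A_s − A'_s) f_y / (0.85 f'_c b) = 2167500/(0.85 × 24.8 × 335) = 306.93 mm.
c = a/β₁ = 306.93/0.85 = 361.09 mm; ε'_s = 0.003(c − d')/c = 0.0025 ≥ f_y/E_s = 0.0025, so compression steel does yield.
M_n = (A_s − A'_s) f_y (d − a/2) + A'_s f_y (d − d') = [2167500 × (705 − 153.465) + 407500 × (705 − 57)] × 10⁻⁶ = 1195.45 + 264.06 = 1459.51 kN·m.

M_n ≈ 1460 kN·m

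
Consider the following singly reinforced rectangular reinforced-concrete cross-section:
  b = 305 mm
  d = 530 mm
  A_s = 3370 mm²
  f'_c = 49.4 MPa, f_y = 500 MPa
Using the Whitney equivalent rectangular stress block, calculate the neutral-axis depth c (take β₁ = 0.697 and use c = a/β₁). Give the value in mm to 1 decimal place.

c ≈ 188.8 mm

T = A_s f_y = 3370 × 500 = 1685000 N = 1685 kN.
Setting C = 0.85 f'_c a b equal to T: a = 1685000/(0.85 × 49.4 × 305) = 131.569 mm.
With β₁ = 0.697, c = a/β₁ = 131.569/0.697 = 188.8 mm.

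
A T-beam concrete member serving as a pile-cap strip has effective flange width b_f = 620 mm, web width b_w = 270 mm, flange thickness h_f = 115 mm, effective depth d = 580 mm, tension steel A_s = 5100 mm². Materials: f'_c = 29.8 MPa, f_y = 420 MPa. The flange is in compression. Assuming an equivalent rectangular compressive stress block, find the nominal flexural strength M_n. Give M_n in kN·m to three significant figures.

M_n ≈ 1090 kN·m

Tension: T = A_s f_y = 5100 × 420 = 2142000 N.
Try a within the flange: a = T/(0.85 f'_c b_f) = 2142000/(0.85 × 29.8 × 620) = 136.39 mm.
a = 136.39 > h_f = 115 mm: the block extends into the web. Split into flange-overhang and web parts.
C_f = 0.85 f'_c (b_f − b_w) h_f = 0.85 × 29.8 × (620 − 270) × 115 = 1019533 N.
Remaining web compression depth: a_w = (T − C_f)/(0.85 f'_c b_w) = (2142000 − 1019533)/(0.85 × 29.8 × 270) = 164.12 mm.
M_n = C_f(d − h_f/2) + (T − C_f)(d − a_w/2) = 1019533 × (580 − 57.5) + 1122467 × (580 − 82.06) = 532.71 + 558.92 = 1091.63 × 10⁶ N·mm.
M_n = 1091.63 kN·m.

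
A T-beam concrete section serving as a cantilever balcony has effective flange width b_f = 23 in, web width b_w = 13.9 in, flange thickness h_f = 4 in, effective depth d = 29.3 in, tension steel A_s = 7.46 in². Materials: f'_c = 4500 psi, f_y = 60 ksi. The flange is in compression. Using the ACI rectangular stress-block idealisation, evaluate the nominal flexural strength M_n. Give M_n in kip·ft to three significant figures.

M_n ≈ 995 kip·ft

Tension: T = A_s f_y = 7.46 × 60 = 447.6 kips.
Try a within the flange: a = T/(0.85 f'_c b_f) = 447.6/(0.85 × 4.5 × 23) = 5.088 in.
a = 5.088 > h_f = 4 in: the block extends into the web. Split into flange-overhang and web parts.
C_f = 0.85 f'_c (b_f − b_w) h_f = 0.85 × 4.5 × (23 − 13.9) × 4 = 139.2 kips.
Remaining web compression depth: a_w = (T − C_f)/(0.85 f'_c b_w) = (447.6 − 139.2)/(0.85 × 4.5 × 13.9) = 5.801 in.
M_n = C_f(d − h_f/2) + (T − C_f)(d − a_w/2) = 139.2 × (29.3 − 2) + 308.4 × (29.3 − 2.9005) = 3800.2 + 8141.6 = 11941.8 kip·in.
M_n = 11941.8/12 = 995.15 kip·ft.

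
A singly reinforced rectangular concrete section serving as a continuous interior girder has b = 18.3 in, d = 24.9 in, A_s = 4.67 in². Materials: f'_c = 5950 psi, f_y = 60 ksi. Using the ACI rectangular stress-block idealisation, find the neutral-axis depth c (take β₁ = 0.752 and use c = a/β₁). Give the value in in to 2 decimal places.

T = A_s f_y = 4.67 × 60 = 280.2 kips.
a = T/(0.85 f'_c b) = 280.2/(0.85 × 5.95 × 18.3) = 3.0275 in.
With β₁ = 0.752, c = a/β₁ = 3.0275/0.752 = 4.03 in.

c ≈ 4.03 in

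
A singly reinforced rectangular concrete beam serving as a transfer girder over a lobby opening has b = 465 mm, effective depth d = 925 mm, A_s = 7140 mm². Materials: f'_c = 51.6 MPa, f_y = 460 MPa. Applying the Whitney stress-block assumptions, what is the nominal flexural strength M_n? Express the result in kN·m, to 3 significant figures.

T = A_s f_y = 7140 × 460 = 3284400 N = 3284.4 kN.
From C = T: a = T/(0.85 f'_c b) = 3284400/(0.85 × 51.6 × 465) = 161.04 mm.
M_n = T(d − a/2) = 3284.4 kN × (925 − 80.52) mm = 2773.61 kN·m.

M_n ≈ 2770 kN·m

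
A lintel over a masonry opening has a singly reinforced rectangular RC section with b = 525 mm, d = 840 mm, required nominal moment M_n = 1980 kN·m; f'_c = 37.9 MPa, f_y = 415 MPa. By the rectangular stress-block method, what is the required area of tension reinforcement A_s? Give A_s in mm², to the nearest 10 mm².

A_s ≈ 6250 mm²

With M_n = 0.85 f'_c a b (d − a/2), solve the quadratic for a:
a = d − √(d² − 2M_n/(0.85 f'_c b)) = 840 − √(840² − 2 × 1980×10⁶/(0.85 × 37.9 × 525)) = 153.37 mm.
A_s = 0.85 f'_c a b / f_y = 0.85 × 37.9 × 153.37 × 525 / 415 = 6250.4 mm².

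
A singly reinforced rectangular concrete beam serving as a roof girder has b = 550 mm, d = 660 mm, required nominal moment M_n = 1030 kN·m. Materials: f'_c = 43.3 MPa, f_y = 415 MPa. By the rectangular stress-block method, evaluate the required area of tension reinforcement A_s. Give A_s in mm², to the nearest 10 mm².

A_s ≈ 4010 mm²

With M_n = 0.85 f'_c a b (d − a/2), solve the quadratic for a:
a = d − √(d² − 2M_n/(0.85 f'_c b)) = 660 − √(660² − 2 × 1030×10⁶/(0.85 × 43.3 × 550)) = 82.22 mm.
A_s = 0.85 f'_c a b / f_y = 0.85 × 43.3 × 82.22 × 550 / 415 = 4010.5 mm².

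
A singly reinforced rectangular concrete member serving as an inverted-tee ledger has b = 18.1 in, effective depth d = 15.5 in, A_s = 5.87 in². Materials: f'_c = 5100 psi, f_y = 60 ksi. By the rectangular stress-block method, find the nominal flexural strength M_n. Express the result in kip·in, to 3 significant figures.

T = A_s f_y = 5.87 × 60 = 352.2 kips.
a = T/(0.85 f'_c b) = 352.2/(0.85 × 5.1 × 18.1) = 4.489 in.
M_n = T(d − a/2) = 352.2 × (15.5 − 2.2445) = 4668.6 kip·in.

M_n ≈ 4670 kip·in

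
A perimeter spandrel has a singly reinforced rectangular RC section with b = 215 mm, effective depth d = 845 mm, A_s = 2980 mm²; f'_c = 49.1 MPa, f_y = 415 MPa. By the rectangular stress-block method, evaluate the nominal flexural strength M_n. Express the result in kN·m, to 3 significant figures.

T = A_s f_y = 2980 × 415 = 1236700 N = 1236.7 kN.
From C = T: a = T/(0.85 f'_c b) = 1236700/(0.85 × 49.1 × 215) = 137.82 mm.
M_n = T(d − a/2) = 1236.7 kN × (845 − 68.91) mm = 959.79 kN·m.

M_n ≈ 960 kN·m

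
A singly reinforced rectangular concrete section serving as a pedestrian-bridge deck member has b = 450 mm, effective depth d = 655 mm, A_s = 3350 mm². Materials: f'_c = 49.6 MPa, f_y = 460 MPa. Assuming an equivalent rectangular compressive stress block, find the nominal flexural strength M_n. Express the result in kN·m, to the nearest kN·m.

T = A_s f_y = 3350 × 460 = 1541000 N = 1541 kN.
From C = T: a = T/(0.85 f'_c b) = 1541000/(0.85 × 49.6 × 450) = 81.22 mm.
M_n = T(d − a/2) = 1541 kN × (655 − 40.61) mm = 946.77 kN·m.

M_n ≈ 947 kN·m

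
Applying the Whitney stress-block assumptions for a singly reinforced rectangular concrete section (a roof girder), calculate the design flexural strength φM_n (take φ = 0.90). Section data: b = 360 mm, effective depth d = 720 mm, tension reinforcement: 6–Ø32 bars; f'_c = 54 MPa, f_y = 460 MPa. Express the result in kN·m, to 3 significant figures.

A_s = 6 × 804 = 4824 mm².
T = A_s f_y = 4824 × 460 = 2219040 N = 2219.04 kN.
From C = T: a = T/(0.85 f'_c b) = 2219040/(0.85 × 54 × 360) = 134.29 mm.
M_n = T(d − a/2) = 2219.04 kN × (720 − 67.145) mm = 1448.71 kN·m.
φM_n = 0.90 × 1448.71 = 1303.84 kN·m.

φM_n ≈ 1300 kN·m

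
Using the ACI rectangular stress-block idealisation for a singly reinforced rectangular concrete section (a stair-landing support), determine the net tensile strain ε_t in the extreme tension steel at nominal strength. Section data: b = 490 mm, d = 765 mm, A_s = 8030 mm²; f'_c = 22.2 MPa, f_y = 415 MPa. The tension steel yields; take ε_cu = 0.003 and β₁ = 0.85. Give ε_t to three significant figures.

ε_t ≈ 0.00241

a = A_s f_y/(0.85 f'_c b) = 360.41 mm.
β₁ = 0.85, so c = a/β₁ = 360.41/0.85 = 424.01 mm.
From the linear strain diagram with ε_cu = 0.003: ε_t = 0.003 (d − c)/c = 0.003 × (765 − 424.01)/424.01 = 0.00241.
ε_t < 0.004 — the section is over-reinforced for flexure under ACI limits.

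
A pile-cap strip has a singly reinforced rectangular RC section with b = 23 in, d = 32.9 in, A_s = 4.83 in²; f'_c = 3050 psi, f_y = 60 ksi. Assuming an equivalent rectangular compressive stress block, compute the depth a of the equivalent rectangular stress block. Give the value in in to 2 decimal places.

T = A_s f_y = 4.83 × 60 = 289.8 kips.
a = T/(0.85 f'_c b) = 289.8/(0.85 × 3.05 × 23) = 4.86 in.

a ≈ 4.86 in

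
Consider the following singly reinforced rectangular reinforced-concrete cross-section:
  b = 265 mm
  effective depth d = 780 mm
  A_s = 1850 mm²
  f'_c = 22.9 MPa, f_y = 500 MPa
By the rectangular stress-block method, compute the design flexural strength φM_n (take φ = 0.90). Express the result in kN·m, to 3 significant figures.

T = A_s f_y = 1850 × 500 = 925000 N = 925 kN.
From C = T: a = T/(0.85 f'_c b) = 925000/(0.85 × 22.9 × 265) = 179.33 mm.
M_n = T(d − a/2) = 925 kN × (780 − 89.665) mm = 638.56 kN·m.
φM_n = 0.90 × 638.56 = 574.70 kN·m.

φM_n ≈ 575 kN·m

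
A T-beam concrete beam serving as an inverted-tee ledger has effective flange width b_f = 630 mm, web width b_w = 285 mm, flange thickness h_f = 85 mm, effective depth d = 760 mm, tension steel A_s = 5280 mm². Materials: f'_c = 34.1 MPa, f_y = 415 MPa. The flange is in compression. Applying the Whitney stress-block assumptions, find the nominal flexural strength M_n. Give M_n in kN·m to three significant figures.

Tension: T = A_s f_y = 5280 × 415 = 2191200 N.
Try a within the flange: a = T/(0.85 f'_c b_f) = 2191200/(0.85 × 34.1 × 630) = 120.00 mm.
a = 120.00 > h_f = 85 mm: the block extends into the web. Split into flange-overhang and web parts.
C_f = 0.85 f'_c (b_f − b_w) h_f = 0.85 × 34.1 × (630 − 285) × 85 = 849985 N.
Remaining web compression depth: a_w = (T − C_f)/(0.85 f'_c b_w) = (2191200 − 849985)/(0.85 × 34.1 × 285) = 162.36 mm.
M_n = C_f(d − h_f/2) + (T − C_f)(d − a_w/2) = 849985 × (760 − 42.5) + 1341215 × (760 − 81.18) = 609.86 + 910.44 = 1520.30 × 10⁶ N·mm.
M_n = 1520.30 kN·m.

M_n ≈ 1520 kN·m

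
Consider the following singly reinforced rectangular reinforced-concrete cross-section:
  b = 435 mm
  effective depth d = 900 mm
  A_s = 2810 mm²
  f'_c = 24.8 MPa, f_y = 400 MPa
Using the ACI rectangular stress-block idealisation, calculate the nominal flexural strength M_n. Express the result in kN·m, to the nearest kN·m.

T = A_s f_y = 2810 × 400 = 1124000 N = 1124 kN.
From C = T: a = T/(0.85 f'_c b) = 1124000/(0.85 × 24.8 × 435) = 122.58 mm.
M_n = T(d − a/2) = 1124 kN × (900 − 61.29) mm = 942.71 kN·m.

M_n ≈ 943 kN·m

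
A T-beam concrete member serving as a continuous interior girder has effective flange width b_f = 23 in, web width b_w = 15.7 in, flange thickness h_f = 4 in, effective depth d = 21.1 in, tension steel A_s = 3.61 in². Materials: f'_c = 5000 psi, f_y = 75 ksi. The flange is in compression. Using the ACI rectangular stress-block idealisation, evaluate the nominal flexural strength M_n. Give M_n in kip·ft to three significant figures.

M_n ≈ 445 kip·ft

Tension: T = A_s f_y = 3.61 × 75 = 270.75 kips.
Try a within the flange: a = T/(0.85 f'_c b_f) = 270.75/(0.85 × 5 × 23) = 2.770 in.
Since a = 2.770 ≤ h_f = 4 in, the stress block lies entirely in the flange; analyse as a rectangular beam of width b_f.
M_n = T(d − a/2) = 270.75 × (21.1 − 1.385) = 5337.8 kip·in.
M_n = 5337.8/12 = 444.82 kip·ft.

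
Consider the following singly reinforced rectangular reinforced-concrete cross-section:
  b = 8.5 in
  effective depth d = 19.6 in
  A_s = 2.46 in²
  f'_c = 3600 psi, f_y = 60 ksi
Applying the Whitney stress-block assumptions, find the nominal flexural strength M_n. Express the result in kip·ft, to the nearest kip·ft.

M_n ≈ 206 kip·ft

T = A_s f_y = 2.46 × 60 = 147.6 kips.
a = T/(0.85 f'_c b) = 147.6/(0.85 × 3.6 × 8.5) = 5.675 in.
M_n = T(d − a/2) = 147.6 × (19.6 − 2.8375) = 2474.1 kip·in = 2474.1/12 = 206.18 kip·ft.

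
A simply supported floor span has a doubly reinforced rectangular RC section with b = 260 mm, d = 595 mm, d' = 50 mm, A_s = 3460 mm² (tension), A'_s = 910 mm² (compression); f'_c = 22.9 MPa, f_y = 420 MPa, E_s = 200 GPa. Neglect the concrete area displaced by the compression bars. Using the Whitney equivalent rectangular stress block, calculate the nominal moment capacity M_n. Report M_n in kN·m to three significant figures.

M_n ≈ 732 kN·m

Assume both tension and compression steel yield.
Net tension couple steel: A_s − A'_s = 2550 mm².
a = (A_s − A'_s) f_y / (0.85 f'_c b) = 1071000/(0.85 × 22.9 × 260) = 211.62 mm.
c = a/β₁ = 211.62/0.85 = 248.96 mm; ε'_s = 0.003(c − d')/c = 0.0024 ≥ f_y/E_s = 0.0021, so compression steel does yield.
M_n = (A_s − A'_s) f_y (d − a/2) + A'_s f_y (d − d') = [1071000 × (595 − 105.81) + 382200 × (595 − 50)] × 10⁻⁶ = 523.92 + 208.30 = 732.22 kN·m.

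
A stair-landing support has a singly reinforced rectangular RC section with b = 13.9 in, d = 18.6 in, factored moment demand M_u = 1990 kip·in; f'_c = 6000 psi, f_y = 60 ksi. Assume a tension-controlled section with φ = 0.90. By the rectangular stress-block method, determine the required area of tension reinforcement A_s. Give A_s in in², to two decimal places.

M_n = M_u/φ = 1990/0.90 = 2211.11 kip·in.
From M_n = 0.85 f'_c a b (d − a/2):
a = d − √(d² − 2M_n/(0.85 f'_c b)) = 18.6 − √(18.6² − 2 × 2211.11/(0.85 × 6 × 13.9)) = 1.760 in.
A_s = 0.85 f'_c a b / f_y = 0.85 × 6 × 1.760 × 13.9 / 60 = 2.079 in².

A_s ≈ 2.08 in²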